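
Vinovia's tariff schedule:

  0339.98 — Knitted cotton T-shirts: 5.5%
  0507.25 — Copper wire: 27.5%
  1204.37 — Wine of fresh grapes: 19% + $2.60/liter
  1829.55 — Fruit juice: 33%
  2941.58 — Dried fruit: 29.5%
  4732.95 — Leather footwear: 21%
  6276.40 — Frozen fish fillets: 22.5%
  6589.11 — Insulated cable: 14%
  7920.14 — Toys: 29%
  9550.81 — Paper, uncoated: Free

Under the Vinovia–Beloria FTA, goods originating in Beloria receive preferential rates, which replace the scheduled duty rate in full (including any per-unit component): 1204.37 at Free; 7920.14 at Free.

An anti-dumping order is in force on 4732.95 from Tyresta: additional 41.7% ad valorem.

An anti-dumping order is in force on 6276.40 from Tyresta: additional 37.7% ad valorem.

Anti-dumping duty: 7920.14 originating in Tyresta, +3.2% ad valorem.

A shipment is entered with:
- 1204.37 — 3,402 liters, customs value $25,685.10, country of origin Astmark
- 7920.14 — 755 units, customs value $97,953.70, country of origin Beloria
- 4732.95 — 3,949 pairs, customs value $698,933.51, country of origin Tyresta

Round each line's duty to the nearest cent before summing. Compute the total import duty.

Line 1 (1204.37, Astmark, 3,402 liters, $25,685.10):
Base rate for 1204.37 is 19% + $2.60/liter.
1204.37 has an FTA preferential rate, but origin Astmark is not Beloria; base rate stands.
Duty = $25,685.10 × 19% + 3,402 × $2.60 = $13,725.37.
Line 2 (7920.14, Beloria, 755 units, $97,953.70):
Base rate for 7920.14 is 29%.
Origin Beloria qualifies under the Vinovia–Beloria agreement and 7920.14 is covered: preferential rate Free applies instead.
The additional-duty order on 7920.14 targets Tyresta, not Beloria; it does not apply.
Duty = $97,953.70 × 0% = $0.00.
Line 3 (4732.95, Tyresta, 3,949 pairs, $698,933.51):
Base rate for 4732.95 is 21%.
Additional duty on 4732.95 from Tyresta: +41.7%. Applied ad valorem rate: 21% + 41.7% = 62.7%.
Duty = $698,933.51 × 62.7% = $438,231.31.
Total = $13,725.37 + $0.00 + $438,231.31 = $451,956.68.

$451,956.68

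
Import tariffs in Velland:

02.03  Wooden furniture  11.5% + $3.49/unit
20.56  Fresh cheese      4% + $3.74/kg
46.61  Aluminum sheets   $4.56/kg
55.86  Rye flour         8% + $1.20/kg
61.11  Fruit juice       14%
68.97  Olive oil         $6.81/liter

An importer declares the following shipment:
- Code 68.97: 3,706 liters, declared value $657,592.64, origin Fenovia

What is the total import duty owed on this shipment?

$25,237.86

Line 1 (68.97, Fenovia, 3,706 liters, $657,592.64):
Base rate for 68.97 is $6.81/liter.
Duty = 3,706 × $6.81 = $25,237.86.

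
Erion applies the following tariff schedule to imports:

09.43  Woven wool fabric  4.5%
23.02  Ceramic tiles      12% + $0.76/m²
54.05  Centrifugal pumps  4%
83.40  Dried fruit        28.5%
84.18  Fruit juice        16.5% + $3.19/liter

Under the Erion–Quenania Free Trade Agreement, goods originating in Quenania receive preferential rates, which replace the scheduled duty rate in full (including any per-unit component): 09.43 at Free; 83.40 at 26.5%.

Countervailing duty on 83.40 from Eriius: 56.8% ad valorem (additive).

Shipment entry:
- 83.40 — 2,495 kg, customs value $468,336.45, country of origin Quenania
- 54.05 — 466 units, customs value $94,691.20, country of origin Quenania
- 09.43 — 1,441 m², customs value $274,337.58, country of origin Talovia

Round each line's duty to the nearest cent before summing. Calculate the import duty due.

Line 1 (83.40, Quenania, 2,495 kg, $468,336.45):
Base rate for 83.40 is 28.5%.
Origin Quenania qualifies under the Erion–Quenania agreement and 83.40 is covered: preferential rate 26.5% applies instead.
The additional-duty order on 83.40 targets Eriius, not Quenania; it does not apply.
Duty = $468,336.45 × 26.5% = $124,109.16.
Line 2 (54.05, Quenania, 466 units, $94,691.20):
Base rate for 54.05 is 4%.
Origin Quenania is the FTA partner but 54.05 is not on the preference list; base rate stands.
Duty = $94,691.20 × 4% = $3,787.65.
Line 3 (09.43, Talovia, 1,441 m², $274,337.58):
Base rate for 09.43 is 4.5%.
09.43 has an FTA preferential rate, but origin Talovia is not Quenania; base rate stands.
Duty = $274,337.58 × 4.5% = $12,345.19.
Total = $124,109.16 + $3,787.65 + $12,345.19 = $140,242.00.

$140,242.00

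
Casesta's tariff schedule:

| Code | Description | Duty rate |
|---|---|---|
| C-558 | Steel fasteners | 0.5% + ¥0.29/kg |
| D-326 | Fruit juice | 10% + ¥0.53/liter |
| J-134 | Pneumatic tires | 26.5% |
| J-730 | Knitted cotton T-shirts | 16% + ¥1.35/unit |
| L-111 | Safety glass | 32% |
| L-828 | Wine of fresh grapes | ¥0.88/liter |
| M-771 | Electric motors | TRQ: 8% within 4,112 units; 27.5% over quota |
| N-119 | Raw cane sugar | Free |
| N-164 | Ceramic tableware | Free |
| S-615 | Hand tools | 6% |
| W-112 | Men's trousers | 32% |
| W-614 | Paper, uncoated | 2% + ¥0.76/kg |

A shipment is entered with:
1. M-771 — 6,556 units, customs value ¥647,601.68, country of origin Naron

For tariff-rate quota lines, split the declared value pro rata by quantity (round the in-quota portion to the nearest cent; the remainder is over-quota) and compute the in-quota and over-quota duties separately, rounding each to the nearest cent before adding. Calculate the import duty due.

¥98,884.71

Line 1 (M-771, Naron, 6,556 units, ¥647,601.68):
Code M-771 is under a tariff-rate quota (threshold 4,112 units). In-quota: 4,112 units at 8%; over-quota: 2,444 units at 27.5%.
Pro-rata value split: in-quota = ¥647,601.68 × 4,112/6,556 = ¥406,183.36; over-quota = ¥647,601.68 − ¥406,183.36 = ¥241,418.32.
In-quota duty = ¥406,183.36 × 8% = ¥32,494.67. Over-quota duty = ¥241,418.32 × 27.5% = ¥66,390.04.
Line duty = ¥32,494.67 + ¥66,390.04 = ¥98,884.71.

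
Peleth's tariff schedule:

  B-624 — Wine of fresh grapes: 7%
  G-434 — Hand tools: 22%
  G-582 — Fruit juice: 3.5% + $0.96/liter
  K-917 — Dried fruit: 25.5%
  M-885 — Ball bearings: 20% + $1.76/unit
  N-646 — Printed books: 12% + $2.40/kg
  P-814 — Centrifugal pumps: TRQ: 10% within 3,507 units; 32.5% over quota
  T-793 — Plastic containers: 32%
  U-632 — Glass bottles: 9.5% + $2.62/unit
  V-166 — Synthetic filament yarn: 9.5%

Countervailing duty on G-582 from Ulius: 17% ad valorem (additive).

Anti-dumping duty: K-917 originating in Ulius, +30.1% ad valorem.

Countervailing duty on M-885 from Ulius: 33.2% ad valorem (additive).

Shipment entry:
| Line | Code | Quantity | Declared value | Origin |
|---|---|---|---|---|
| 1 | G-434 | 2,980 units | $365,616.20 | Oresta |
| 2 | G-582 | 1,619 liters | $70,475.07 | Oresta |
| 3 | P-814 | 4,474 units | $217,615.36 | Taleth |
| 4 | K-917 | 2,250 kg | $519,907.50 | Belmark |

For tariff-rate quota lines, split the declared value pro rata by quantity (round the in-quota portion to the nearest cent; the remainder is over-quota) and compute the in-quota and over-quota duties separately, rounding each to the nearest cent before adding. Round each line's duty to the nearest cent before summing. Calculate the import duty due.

Line 1 (G-434, Oresta, 2,980 units, $365,616.20):
Base rate for G-434 is 22%.
Duty = $365,616.20 × 22% = $80,435.56.
Line 2 (G-582, Oresta, 1,619 liters, $70,475.07):
Base rate for G-582 is 3.5% + $0.96/liter.
The additional-duty order on G-582 targets Ulius, not Oresta; it does not apply.
Duty = $70,475.07 × 3.5% + 1,619 × $0.96 = $4,020.87.
Line 3 (P-814, Taleth, 4,474 units, $217,615.36):
Code P-814 is under a tariff-rate quota (threshold 3,507 units). In-quota: 3,507 units at 10%; over-quota: 967 units at 32.5%.
Pro-rata value split: in-quota = $217,615.36 × 3,507/4,474 = $170,580.48; over-quota = $217,615.36 − $170,580.48 = $47,034.88.
In-quota duty = $170,580.48 × 10% = $17,058.05. Over-quota duty = $47,034.88 × 32.5% = $15,286.34.
Line duty = $17,058.05 + $15,286.34 = $32,344.39.
Line 4 (K-917, Belmark, 2,250 kg, $519,907.50):
Base rate for K-917 is 25.5%.
The additional-duty order on K-917 targets Ulius, not Belmark; it does not apply.
Duty = $519,907.50 × 25.5% = $132,576.41.
Total = $80,435.56 + $4,020.87 + $32,344.39 + $132,576.41 = $249,377.23.

$249,377.23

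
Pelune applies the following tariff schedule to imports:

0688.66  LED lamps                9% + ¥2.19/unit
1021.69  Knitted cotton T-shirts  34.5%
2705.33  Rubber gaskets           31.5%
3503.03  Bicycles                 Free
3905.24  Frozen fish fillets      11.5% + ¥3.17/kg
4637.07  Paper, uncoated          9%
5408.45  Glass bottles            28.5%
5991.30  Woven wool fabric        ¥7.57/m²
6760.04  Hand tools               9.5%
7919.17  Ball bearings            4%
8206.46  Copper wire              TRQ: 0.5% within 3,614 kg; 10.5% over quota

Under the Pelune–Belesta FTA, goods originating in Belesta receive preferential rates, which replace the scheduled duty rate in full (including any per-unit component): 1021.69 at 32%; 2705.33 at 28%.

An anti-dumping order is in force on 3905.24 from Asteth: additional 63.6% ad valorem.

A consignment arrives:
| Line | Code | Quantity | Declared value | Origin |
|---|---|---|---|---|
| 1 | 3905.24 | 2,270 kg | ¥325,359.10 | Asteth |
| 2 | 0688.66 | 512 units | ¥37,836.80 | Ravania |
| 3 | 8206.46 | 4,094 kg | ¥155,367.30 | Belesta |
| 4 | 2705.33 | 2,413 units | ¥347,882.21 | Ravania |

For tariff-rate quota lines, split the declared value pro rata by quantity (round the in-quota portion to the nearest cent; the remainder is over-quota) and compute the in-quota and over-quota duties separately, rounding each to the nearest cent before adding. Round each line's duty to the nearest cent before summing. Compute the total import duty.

Line 1 (3905.24, Asteth, 2,270 kg, ¥325,359.10):
Base rate for 3905.24 is 11.5% + ¥3.17/kg.
Additional duty on 3905.24 from Asteth: +63.6%. Applied ad valorem rate: 11.5% + 63.6% = 75.1%.
Duty = ¥325,359.10 × 75.1% + 2,270 × ¥3.17 = ¥251,540.58.
Line 2 (0688.66, Ravania, 512 units, ¥37,836.80):
Base rate for 0688.66 is 9% + ¥2.19/unit.
Duty = ¥37,836.80 × 9% + 512 × ¥2.19 = ¥4,526.59.
Line 3 (8206.46, Belesta, 4,094 kg, ¥155,367.30):
Code 8206.46 is under a tariff-rate quota (threshold 3,614 kg). In-quota: 3,614 kg at 0.5%; over-quota: 480 kg at 10.5%.
Pro-rata value split: in-quota = ¥155,367.30 × 3,614/4,094 = ¥137,151.30; over-quota = ¥155,367.30 − ¥137,151.30 = ¥18,216.00.
In-quota duty = ¥137,151.30 × 0.5% = ¥685.76. Over-quota duty = ¥18,216.00 × 10.5% = ¥1,912.68.
Line duty = ¥685.76 + ¥1,912.68 = ¥2,598.44.
Line 4 (2705.33, Ravania, 2,413 units, ¥347,882.21):
Base rate for 2705.33 is 31.5%.
2705.33 has an FTA preferential rate, but origin Ravania is not Belesta; base rate stands.
Duty = ¥347,882.21 × 31.5% = ¥109,582.90.
Total = ¥251,540.58 + ¥4,526.59 + ¥2,598.44 + ¥109,582.90 = ¥368,248.51.

¥368,248.51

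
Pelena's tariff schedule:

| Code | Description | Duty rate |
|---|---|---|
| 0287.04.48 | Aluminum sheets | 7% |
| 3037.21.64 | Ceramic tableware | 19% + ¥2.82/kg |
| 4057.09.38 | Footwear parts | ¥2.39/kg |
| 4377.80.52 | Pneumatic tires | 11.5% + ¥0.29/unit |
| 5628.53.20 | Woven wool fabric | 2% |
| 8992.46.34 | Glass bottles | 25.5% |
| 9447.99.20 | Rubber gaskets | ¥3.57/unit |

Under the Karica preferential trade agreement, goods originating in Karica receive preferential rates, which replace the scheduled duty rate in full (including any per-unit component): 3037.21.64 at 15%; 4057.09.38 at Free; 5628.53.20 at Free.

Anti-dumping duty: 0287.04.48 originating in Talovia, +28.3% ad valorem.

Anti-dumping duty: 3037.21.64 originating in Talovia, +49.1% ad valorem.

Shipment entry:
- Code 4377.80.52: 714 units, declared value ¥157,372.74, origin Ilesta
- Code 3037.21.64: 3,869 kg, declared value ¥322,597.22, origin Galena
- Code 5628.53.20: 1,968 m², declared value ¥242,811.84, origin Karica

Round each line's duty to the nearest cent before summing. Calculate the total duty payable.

¥90,508.98

Line 1 (4377.80.52, Ilesta, 714 units, ¥157,372.74):
Base rate for 4377.80.52 is 11.5% + ¥0.29/unit.
Duty = ¥157,372.74 × 11.5% + 714 × ¥0.29 = ¥18,304.93.
Line 2 (3037.21.64, Galena, 3,869 kg, ¥322,597.22):
Base rate for 3037.21.64 is 19% + ¥2.82/kg.
3037.21.64 has an FTA preferential rate, but origin Galena is not Karica; base rate stands.
The additional-duty order on 3037.21.64 targets Talovia, not Galena; it does not apply.
Duty = ¥322,597.22 × 19% + 3,869 × ¥2.82 = ¥72,204.05.
Line 3 (5628.53.20, Karica, 1,968 m², ¥242,811.84):
Base rate for 5628.53.20 is 2%.
Origin Karica qualifies under the Pelena–Karica agreement and 5628.53.20 is covered: preferential rate Free applies instead.
Duty = ¥242,811.84 × 0% = ¥0.00.
Total = ¥18,304.93 + ¥72,204.05 + ¥0.00 = ¥90,508.98.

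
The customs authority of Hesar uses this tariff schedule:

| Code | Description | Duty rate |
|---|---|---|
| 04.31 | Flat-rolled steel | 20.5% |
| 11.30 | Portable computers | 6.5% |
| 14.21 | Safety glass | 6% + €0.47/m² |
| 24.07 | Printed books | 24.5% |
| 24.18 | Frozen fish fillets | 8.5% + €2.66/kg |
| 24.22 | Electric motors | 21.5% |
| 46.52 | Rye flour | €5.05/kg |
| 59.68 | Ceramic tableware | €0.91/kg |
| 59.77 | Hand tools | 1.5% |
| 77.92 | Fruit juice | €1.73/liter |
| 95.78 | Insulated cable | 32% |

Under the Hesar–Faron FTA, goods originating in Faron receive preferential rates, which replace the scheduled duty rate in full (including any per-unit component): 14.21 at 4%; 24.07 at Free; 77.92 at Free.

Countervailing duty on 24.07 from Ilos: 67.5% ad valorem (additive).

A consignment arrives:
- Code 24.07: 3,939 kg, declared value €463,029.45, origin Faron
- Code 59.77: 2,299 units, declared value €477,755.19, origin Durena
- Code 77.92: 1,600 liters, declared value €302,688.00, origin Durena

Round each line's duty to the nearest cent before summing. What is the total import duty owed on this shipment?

€9,934.33

Line 1 (24.07, Faron, 3,939 kg, €463,029.45):
Base rate for 24.07 is 24.5%.
Origin Faron qualifies under the Hesar–Faron agreement and 24.07 is covered: preferential rate Free applies instead.
The additional-duty order on 24.07 targets Ilos, not Faron; it does not apply.
Duty = €463,029.45 × 0% = €0.00.
Line 2 (59.77, Durena, 2,299 units, €477,755.19):
Base rate for 59.77 is 1.5%.
Duty = €477,755.19 × 1.5% = €7,166.33.
Line 3 (77.92, Durena, 1,600 liters, €302,688.00):
Base rate for 77.92 is €1.73/liter.
77.92 has an FTA preferential rate, but origin Durena is not Faron; base rate stands.
Duty = 1,600 × €1.73 = €2,768.00.
Total = €0.00 + €7,166.33 + €2,768.00 = €9,934.33.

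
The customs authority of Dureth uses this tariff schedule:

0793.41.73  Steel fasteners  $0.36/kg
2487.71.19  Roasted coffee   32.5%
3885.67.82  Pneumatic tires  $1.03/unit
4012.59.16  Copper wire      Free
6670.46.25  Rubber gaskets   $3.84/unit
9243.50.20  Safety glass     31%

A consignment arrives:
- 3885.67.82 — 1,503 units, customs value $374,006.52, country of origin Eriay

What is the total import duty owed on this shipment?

Line 1 (3885.67.82, Eriay, 1,503 units, $374,006.52):
Base rate for 3885.67.82 is $1.03/unit.
Duty = 1,503 × $1.03 = $1,548.09.

$1,548.09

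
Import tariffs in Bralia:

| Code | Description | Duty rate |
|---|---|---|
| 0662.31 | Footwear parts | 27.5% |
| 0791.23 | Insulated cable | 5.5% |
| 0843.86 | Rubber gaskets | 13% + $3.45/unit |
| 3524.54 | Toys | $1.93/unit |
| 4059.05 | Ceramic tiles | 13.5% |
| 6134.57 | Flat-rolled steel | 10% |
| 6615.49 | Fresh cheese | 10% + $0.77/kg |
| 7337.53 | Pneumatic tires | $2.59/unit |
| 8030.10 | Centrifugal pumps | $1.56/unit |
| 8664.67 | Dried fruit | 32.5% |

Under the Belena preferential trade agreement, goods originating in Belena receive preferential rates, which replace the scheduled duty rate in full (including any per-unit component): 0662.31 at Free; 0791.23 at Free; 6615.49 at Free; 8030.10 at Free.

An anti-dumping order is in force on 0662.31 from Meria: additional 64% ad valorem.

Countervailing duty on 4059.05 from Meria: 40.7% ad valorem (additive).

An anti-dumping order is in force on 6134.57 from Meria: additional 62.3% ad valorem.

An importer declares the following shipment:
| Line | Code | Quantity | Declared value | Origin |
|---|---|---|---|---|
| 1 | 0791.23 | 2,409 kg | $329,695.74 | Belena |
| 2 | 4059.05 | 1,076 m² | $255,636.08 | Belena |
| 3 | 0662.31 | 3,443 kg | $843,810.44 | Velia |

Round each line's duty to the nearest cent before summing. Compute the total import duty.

$266,558.74

Line 1 (0791.23, Belena, 2,409 kg, $329,695.74):
Base rate for 0791.23 is 5.5%.
Origin Belena qualifies under the Bralia–Belena agreement and 0791.23 is covered: preferential rate Free applies instead.
Duty = $329,695.74 × 0% = $0.00.
Line 2 (4059.05, Belena, 1,076 m², $255,636.08):
Base rate for 4059.05 is 13.5%.
Origin Belena is the FTA partner but 4059.05 is not on the preference list; base rate stands.
The additional-duty order on 4059.05 targets Meria, not Belena; it does not apply.
Duty = $255,636.08 × 13.5% = $34,510.87.
Line 3 (0662.31, Velia, 3,443 kg, $843,810.44):
Base rate for 0662.31 is 27.5%.
0662.31 has an FTA preferential rate, but origin Velia is not Belena; base rate stands.
The additional-duty order on 0662.31 targets Meria, not Velia; it does not apply.
Duty = $843,810.44 × 27.5% = $232,047.87.
Total = $0.00 + $34,510.87 + $232,047.87 = $266,558.74.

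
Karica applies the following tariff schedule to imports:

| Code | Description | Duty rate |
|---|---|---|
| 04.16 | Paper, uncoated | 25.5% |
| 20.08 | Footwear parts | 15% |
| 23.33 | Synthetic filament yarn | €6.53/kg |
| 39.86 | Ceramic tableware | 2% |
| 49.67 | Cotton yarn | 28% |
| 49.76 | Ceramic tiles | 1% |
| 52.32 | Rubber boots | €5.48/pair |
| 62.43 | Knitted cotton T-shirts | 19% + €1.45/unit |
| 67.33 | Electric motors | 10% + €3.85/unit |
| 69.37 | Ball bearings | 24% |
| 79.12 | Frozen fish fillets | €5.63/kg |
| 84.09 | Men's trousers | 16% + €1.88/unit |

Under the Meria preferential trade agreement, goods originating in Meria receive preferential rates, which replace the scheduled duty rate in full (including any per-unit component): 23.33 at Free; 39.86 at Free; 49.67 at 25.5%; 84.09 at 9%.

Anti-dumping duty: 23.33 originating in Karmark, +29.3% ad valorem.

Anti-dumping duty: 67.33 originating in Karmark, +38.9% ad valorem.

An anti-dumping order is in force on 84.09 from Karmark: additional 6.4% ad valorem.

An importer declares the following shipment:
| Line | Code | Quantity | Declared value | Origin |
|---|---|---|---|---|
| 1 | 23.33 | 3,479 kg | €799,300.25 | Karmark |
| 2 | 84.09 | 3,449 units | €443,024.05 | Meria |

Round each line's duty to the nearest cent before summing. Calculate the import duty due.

Line 1 (23.33, Karmark, 3,479 kg, €799,300.25):
Base rate for 23.33 is €6.53/kg.
23.33 has an FTA preferential rate, but origin Karmark is not Meria; base rate stands.
Additional duty on 23.33 from Karmark: +29.3% ad valorem. Applied ad valorem rate = 29.3%.
Duty = €799,300.25 × 29.3% + 3,479 × €6.53 = €256,912.84.
Line 2 (84.09, Meria, 3,449 units, €443,024.05):
Base rate for 84.09 is 16% + €1.88/unit.
Origin Meria qualifies under the Karica–Meria agreement and 84.09 is covered: preferential rate 9% applies instead.
The additional-duty order on 84.09 targets Karmark, not Meria; it does not apply.
Duty = €443,024.05 × 9% = €39,872.16.
Total = €256,912.84 + €39,872.16 = €296,785.00.

€296,785.00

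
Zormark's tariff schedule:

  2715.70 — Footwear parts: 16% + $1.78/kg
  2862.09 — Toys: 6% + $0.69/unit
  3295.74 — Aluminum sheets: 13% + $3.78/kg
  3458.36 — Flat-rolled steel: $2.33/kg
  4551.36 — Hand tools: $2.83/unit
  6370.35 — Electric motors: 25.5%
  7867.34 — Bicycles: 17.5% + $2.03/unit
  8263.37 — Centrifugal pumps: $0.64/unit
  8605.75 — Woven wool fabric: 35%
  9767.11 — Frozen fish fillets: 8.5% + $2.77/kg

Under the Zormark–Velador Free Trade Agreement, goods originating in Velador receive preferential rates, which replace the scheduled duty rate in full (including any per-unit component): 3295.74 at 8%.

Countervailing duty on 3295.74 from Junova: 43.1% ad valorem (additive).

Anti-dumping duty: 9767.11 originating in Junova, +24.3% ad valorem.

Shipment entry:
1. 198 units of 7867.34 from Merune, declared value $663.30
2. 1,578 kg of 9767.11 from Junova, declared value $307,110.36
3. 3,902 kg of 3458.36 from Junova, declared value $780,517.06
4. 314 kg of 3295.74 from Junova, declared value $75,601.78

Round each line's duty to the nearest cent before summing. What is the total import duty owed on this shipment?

$158,312.46

Line 1 (7867.34, Merune, 198 units, $663.30):
Base rate for 7867.34 is 17.5% + $2.03/unit.
Duty = $663.30 × 17.5% + 198 × $2.03 = $518.02.
Line 2 (9767.11, Junova, 1,578 kg, $307,110.36):
Base rate for 9767.11 is 8.5% + $2.77/kg.
Additional duty on 9767.11 from Junova: +24.3%. Applied ad valorem rate: 8.5% + 24.3% = 32.8%.
Duty = $307,110.36 × 32.8% + 1,578 × $2.77 = $105,103.26.
Line 3 (3458.36, Junova, 3,902 kg, $780,517.06):
Base rate for 3458.36 is $2.33/kg.
Duty = 3,902 × $2.33 = $9,091.66.
Line 4 (3295.74, Junova, 314 kg, $75,601.78):
Base rate for 3295.74 is 13% + $3.78/kg.
3295.74 has an FTA preferential rate, but origin Junova is not Velador; base rate stands.
Additional duty on 3295.74 from Junova: +43.1%. Applied ad valorem rate: 13% + 43.1% = 56.1%.
Duty = $75,601.78 × 56.1% + 314 × $3.78 = $43,599.52.
Total = $518.02 + $105,103.26 + $9,091.66 + $43,599.52 = $158,312.46.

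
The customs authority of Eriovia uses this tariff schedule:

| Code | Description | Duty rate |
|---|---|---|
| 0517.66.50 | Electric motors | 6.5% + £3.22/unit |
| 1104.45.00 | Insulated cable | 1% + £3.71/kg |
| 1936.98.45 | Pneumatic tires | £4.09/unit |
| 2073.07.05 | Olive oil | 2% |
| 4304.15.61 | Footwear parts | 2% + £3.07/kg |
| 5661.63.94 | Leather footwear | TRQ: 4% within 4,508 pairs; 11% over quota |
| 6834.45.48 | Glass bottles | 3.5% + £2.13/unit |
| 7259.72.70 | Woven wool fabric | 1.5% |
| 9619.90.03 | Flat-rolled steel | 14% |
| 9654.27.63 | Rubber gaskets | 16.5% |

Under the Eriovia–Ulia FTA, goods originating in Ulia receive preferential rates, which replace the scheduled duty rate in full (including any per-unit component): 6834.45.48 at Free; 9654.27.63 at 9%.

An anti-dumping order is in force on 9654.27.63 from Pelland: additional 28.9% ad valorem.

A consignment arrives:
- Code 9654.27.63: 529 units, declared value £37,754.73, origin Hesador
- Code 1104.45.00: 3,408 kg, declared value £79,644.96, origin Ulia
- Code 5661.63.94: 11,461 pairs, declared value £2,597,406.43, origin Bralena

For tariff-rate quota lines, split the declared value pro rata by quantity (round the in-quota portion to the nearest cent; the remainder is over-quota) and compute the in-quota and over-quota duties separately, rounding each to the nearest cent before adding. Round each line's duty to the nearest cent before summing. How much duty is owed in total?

£233,869.00

Line 1 (9654.27.63, Hesador, 529 units, £37,754.73):
Base rate for 9654.27.63 is 16.5%.
9654.27.63 has an FTA preferential rate, but origin Hesador is not Ulia; base rate stands.
The additional-duty order on 9654.27.63 targets Pelland, not Hesador; it does not apply.
Duty = £37,754.73 × 16.5% = £6,229.53.
Line 2 (1104.45.00, Ulia, 3,408 kg, £79,644.96):
Base rate for 1104.45.00 is 1% + £3.71/kg.
Origin Ulia is the FTA partner but 1104.45.00 is not on the preference list; base rate stands.
Duty = £79,644.96 × 1% + 3,408 × £3.71 = £13,440.13.
Line 3 (5661.63.94, Bralena, 11,461 pairs, £2,597,406.43):
Code 5661.63.94 is under a tariff-rate quota (threshold 4,508 pairs). In-quota: 4,508 pairs at 4%; over-quota: 6,953 pairs at 11%.
Pro-rata value split: in-quota = £2,597,406.43 × 4,508/11,461 = £1,021,648.04; over-quota = £2,597,406.43 − £1,021,648.04 = £1,575,758.39.
In-quota duty = £1,021,648.04 × 4% = £40,865.92. Over-quota duty = £1,575,758.39 × 11% = £173,333.42.
Line duty = £40,865.92 + £173,333.42 = £214,199.34.
Total = £6,229.53 + £13,440.13 + £214,199.34 = £233,869.00.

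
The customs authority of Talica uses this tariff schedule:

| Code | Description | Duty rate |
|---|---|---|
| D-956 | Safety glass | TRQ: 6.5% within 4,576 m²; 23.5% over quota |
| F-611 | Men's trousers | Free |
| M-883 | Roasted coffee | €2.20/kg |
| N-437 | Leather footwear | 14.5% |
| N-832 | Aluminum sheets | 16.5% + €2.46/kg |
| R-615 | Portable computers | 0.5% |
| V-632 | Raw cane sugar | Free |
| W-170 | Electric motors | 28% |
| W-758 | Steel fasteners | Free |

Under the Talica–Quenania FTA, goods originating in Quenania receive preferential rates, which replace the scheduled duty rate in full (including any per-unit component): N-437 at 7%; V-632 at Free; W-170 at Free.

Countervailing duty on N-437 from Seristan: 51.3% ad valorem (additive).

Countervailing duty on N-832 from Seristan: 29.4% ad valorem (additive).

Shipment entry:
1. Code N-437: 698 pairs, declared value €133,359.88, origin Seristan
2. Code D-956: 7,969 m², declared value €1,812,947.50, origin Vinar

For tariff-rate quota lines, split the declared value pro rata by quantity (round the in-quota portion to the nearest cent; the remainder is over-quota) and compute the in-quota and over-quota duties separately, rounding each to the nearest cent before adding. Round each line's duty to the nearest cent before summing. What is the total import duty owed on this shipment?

€336,816.66

Line 1 (N-437, Seristan, 698 pairs, €133,359.88):
Base rate for N-437 is 14.5%.
N-437 has an FTA preferential rate, but origin Seristan is not Quenania; base rate stands.
Additional duty on N-437 from Seristan: +51.3%. Applied ad valorem rate: 14.5% + 51.3% = 65.8%.
Duty = €133,359.88 × 65.8% = €87,750.80.
Line 2 (D-956, Vinar, 7,969 m², €1,812,947.50):
Code D-956 is under a tariff-rate quota (threshold 4,576 m²). In-quota: 4,576 m² at 6.5%; over-quota: 3,393 m² at 23.5%.
Pro-rata value split: in-quota = €1,812,947.50 × 4,576/7,969 = €1,041,040.00; over-quota = €1,812,947.50 − €1,041,040.00 = €771,907.50.
In-quota duty = €1,041,040.00 × 6.5% = €67,667.60. Over-quota duty = €771,907.50 × 23.5% = €181,398.26.
Line duty = €67,667.60 + €181,398.26 = €249,065.86.
Total = €87,750.80 + €249,065.86 = €336,816.66.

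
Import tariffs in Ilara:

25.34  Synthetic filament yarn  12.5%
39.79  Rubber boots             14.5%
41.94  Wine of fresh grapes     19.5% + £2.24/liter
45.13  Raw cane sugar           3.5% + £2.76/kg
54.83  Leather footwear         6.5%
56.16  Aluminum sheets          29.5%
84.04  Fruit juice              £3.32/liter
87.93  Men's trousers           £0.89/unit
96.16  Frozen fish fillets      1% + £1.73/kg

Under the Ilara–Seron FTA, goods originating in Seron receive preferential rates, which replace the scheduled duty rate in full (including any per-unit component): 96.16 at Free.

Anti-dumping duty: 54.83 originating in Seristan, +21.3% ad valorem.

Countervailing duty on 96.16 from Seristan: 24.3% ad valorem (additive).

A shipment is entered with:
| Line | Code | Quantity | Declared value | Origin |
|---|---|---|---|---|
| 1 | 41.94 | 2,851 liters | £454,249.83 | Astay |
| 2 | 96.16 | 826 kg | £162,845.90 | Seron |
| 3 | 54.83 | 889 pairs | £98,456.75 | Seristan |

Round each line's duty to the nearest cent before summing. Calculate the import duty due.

£122,335.94

Line 1 (41.94, Astay, 2,851 liters, £454,249.83):
Base rate for 41.94 is 19.5% + £2.24/liter.
Duty = £454,249.83 × 19.5% + 2,851 × £2.24 = £94,964.96.
Line 2 (96.16, Seron, 826 kg, £162,845.90):
Base rate for 96.16 is 1% + £1.73/kg.
Origin Seron qualifies under the Ilara–Seron agreement and 96.16 is covered: preferential rate Free applies instead.
The additional-duty order on 96.16 targets Seristan, not Seron; it does not apply.
Duty = £162,845.90 × 0% = £0.00.
Line 3 (54.83, Seristan, 889 pairs, £98,456.75):
Base rate for 54.83 is 6.5%.
Additional duty on 54.83 from Seristan: +21.3%. Applied ad valorem rate: 6.5% + 21.3% = 27.8%.
Duty = £98,456.75 × 27.8% = £27,370.98.
Total = £94,964.96 + £0.00 + £27,370.98 = £122,335.94.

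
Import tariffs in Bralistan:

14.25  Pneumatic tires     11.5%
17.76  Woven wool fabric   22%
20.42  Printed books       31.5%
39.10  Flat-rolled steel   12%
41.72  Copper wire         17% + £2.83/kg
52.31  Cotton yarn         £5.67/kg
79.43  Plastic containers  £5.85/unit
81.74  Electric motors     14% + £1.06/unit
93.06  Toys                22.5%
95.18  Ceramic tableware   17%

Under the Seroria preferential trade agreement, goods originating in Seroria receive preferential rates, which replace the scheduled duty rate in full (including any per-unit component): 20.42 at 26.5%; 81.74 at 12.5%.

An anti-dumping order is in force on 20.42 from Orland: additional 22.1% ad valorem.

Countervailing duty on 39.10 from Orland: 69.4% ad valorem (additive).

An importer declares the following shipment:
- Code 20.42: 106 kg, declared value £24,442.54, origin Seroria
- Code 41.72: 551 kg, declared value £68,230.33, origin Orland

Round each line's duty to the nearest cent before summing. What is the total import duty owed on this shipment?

Line 1 (20.42, Seroria, 106 kg, £24,442.54):
Base rate for 20.42 is 31.5%.
Origin Seroria qualifies under the Bralistan–Seroria agreement and 20.42 is covered: preferential rate 26.5% applies instead.
The additional-duty order on 20.42 targets Orland, not Seroria; it does not apply.
Duty = £24,442.54 × 26.5% = £6,477.27.
Line 2 (41.72, Orland, 551 kg, £68,230.33):
Base rate for 41.72 is 17% + £2.83/kg.
Duty = £68,230.33 × 17% + 551 × £2.83 = £13,158.49.
Total = £6,477.27 + £13,158.49 = £19,635.76.

£19,635.76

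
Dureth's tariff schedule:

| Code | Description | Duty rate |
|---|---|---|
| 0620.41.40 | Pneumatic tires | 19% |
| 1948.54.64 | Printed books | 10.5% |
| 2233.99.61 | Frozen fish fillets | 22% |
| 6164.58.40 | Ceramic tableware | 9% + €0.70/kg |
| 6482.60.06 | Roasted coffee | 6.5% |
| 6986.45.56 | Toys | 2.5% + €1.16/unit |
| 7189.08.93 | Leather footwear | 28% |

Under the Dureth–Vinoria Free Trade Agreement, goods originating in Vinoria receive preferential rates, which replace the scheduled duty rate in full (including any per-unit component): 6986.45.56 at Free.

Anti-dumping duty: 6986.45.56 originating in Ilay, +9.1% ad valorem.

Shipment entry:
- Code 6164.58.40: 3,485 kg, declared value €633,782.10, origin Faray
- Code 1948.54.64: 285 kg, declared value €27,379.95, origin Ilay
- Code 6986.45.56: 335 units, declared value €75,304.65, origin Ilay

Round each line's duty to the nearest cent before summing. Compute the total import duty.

€71,478.72

Line 1 (6164.58.40, Faray, 3,485 kg, €633,782.10):
Base rate for 6164.58.40 is 9% + €0.70/kg.
Duty = €633,782.10 × 9% + 3,485 × €0.70 = €59,479.89.
Line 2 (1948.54.64, Ilay, 285 kg, €27,379.95):
Base rate for 1948.54.64 is 10.5%.
Duty = €27,379.95 × 10.5% = €2,874.89.
Line 3 (6986.45.56, Ilay, 335 units, €75,304.65):
Base rate for 6986.45.56 is 2.5% + €1.16/unit.
6986.45.56 has an FTA preferential rate, but origin Ilay is not Vinoria; base rate stands.
Additional duty on 6986.45.56 from Ilay: +9.1%. Applied ad valorem rate: 2.5% + 9.1% = 11.6%.
Duty = €75,304.65 × 11.6% + 335 × €1.16 = €9,123.94.
Total = €59,479.89 + €2,874.89 + €9,123.94 = €71,478.72.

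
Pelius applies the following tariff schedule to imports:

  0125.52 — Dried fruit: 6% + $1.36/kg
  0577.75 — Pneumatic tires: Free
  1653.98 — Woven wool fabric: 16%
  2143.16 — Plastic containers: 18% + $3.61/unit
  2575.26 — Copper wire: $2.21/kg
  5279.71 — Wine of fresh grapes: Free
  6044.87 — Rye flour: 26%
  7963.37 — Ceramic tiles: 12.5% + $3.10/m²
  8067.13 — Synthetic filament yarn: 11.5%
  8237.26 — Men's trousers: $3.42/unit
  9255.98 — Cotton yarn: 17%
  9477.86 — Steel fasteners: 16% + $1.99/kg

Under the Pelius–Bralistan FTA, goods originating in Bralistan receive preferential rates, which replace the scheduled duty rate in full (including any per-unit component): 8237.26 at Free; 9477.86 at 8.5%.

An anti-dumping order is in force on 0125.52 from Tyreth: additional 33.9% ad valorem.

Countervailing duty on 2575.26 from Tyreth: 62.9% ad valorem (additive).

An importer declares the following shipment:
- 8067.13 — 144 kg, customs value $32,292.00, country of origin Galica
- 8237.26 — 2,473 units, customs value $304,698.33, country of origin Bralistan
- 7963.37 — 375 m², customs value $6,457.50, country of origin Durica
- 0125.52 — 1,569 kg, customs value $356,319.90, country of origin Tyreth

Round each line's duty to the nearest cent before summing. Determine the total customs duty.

Line 1 (8067.13, Galica, 144 kg, $32,292.00):
Base rate for 8067.13 is 11.5%.
Duty = $32,292.00 × 11.5% = $3,713.58.
Line 2 (8237.26, Bralistan, 2,473 units, $304,698.33):
Base rate for 8237.26 is $3.42/unit.
Origin Bralistan qualifies under the Pelius–Bralistan agreement and 8237.26 is covered: preferential rate Free applies instead.
Duty = $304,698.33 × 0% = $0.00.
Line 3 (7963.37, Durica, 375 m², $6,457.50):
Base rate for 7963.37 is 12.5% + $3.10/m².
Duty = $6,457.50 × 12.5% + 375 × $3.10 = $1,969.69.
Line 4 (0125.52, Tyreth, 1,569 kg, $356,319.90):
Base rate for 0125.52 is 6% + $1.36/kg.
Additional duty on 0125.52 from Tyreth: +33.9%. Applied ad valorem rate: 6% + 33.9% = 39.9%.
Duty = $356,319.90 × 39.9% + 1,569 × $1.36 = $144,305.48.
Total = $3,713.58 + $0.00 + $1,969.69 + $144,305.48 = $149,988.75.

$149,988.75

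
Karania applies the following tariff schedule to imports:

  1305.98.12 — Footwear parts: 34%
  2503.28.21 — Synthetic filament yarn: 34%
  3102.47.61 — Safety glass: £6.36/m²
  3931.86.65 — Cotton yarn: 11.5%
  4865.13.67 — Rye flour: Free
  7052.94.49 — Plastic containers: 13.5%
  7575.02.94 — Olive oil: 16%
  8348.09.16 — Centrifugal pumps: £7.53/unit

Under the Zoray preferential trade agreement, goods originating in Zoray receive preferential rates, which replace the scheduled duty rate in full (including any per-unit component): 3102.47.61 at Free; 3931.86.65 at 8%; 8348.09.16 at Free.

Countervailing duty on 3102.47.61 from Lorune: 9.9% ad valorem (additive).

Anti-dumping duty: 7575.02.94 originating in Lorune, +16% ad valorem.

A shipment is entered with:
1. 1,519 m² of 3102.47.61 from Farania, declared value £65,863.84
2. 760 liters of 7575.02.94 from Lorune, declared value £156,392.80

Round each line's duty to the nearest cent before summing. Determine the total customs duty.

£59,706.54

Line 1 (3102.47.61, Farania, 1,519 m², £65,863.84):
Base rate for 3102.47.61 is £6.36/m².
3102.47.61 has an FTA preferential rate, but origin Farania is not Zoray; base rate stands.
The additional-duty order on 3102.47.61 targets Lorune, not Farania; it does not apply.
Duty = 1,519 × £6.36 = £9,660.84.
Line 2 (7575.02.94, Lorune, 760 liters, £156,392.80):
Base rate for 7575.02.94 is 16%.
Additional duty on 7575.02.94 from Lorune: +16%. Applied ad valorem rate: 16% + 16% = 32%.
Duty = £156,392.80 × 32% = £50,045.70.
Total = £9,660.84 + £50,045.70 = £59,706.54.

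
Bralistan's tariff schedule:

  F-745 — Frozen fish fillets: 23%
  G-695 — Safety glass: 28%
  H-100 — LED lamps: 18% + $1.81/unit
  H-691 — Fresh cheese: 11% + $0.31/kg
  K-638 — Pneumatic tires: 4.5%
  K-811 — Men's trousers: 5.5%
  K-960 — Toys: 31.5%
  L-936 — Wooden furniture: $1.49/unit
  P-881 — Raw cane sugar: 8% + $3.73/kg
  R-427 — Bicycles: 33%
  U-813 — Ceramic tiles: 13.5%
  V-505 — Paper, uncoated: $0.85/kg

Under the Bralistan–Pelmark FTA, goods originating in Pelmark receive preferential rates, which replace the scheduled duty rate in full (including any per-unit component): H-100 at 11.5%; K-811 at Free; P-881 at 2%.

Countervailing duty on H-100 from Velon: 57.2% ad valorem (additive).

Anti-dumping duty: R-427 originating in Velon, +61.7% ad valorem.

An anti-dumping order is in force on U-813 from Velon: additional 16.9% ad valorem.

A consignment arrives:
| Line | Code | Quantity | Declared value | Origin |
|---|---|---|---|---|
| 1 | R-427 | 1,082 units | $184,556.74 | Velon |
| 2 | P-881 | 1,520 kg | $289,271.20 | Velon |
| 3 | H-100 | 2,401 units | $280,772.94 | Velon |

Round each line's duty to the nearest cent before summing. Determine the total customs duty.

$419,073.59

Line 1 (R-427, Velon, 1,082 units, $184,556.74):
Base rate for R-427 is 33%.
Additional duty on R-427 from Velon: +61.7%. Applied ad valorem rate: 33% + 61.7% = 94.7%.
Duty = $184,556.74 × 94.7% = $174,775.23.
Line 2 (P-881, Velon, 1,520 kg, $289,271.20):
Base rate for P-881 is 8% + $3.73/kg.
P-881 has an FTA preferential rate, but origin Velon is not Pelmark; base rate stands.
Duty = $289,271.20 × 8% + 1,520 × $3.73 = $28,811.30.
Line 3 (H-100, Velon, 2,401 units, $280,772.94):
Base rate for H-100 is 18% + $1.81/unit.
H-100 has an FTA preferential rate, but origin Velon is not Pelmark; base rate stands.
Additional duty on H-100 from Velon: +57.2%. Applied ad valorem rate: 18% + 57.2% = 75.2%.
Duty = $280,772.94 × 75.2% + 2,401 × $1.81 = $215,487.06.
Total = $174,775.23 + $28,811.30 + $215,487.06 = $419,073.59.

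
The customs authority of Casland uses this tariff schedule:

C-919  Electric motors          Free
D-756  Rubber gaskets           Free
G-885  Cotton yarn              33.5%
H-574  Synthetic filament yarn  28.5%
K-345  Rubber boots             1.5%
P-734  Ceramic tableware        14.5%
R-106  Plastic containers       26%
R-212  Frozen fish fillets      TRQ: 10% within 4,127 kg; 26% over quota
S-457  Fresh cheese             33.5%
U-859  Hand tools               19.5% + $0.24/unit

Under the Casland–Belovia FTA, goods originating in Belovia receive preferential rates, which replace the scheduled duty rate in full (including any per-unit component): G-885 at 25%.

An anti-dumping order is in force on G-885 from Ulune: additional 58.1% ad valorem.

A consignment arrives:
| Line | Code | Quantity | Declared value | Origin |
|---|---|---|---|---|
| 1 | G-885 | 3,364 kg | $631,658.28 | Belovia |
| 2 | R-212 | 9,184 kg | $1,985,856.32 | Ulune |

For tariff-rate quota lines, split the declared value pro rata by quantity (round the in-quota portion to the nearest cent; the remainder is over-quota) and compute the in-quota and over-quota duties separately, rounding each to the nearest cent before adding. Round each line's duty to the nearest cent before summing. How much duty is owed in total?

$531,456.22

Line 1 (G-885, Belovia, 3,364 kg, $631,658.28):
Base rate for G-885 is 33.5%.
Origin Belovia qualifies under the Casland–Belovia agreement and G-885 is covered: preferential rate 25% applies instead.
The additional-duty order on G-885 targets Ulune, not Belovia; it does not apply.
Duty = $631,658.28 × 25% = $157,914.57.
Line 2 (R-212, Ulune, 9,184 kg, $1,985,856.32):
Code R-212 is under a tariff-rate quota (threshold 4,127 kg). In-quota: 4,127 kg at 10%; over-quota: 5,057 kg at 26%.
Pro-rata value split: in-quota = $1,985,856.32 × 4,127/9,184 = $892,381.21; over-quota = $1,985,856.32 − $892,381.21 = $1,093,475.11.
In-quota duty = $892,381.21 × 10% = $89,238.12. Over-quota duty = $1,093,475.11 × 26% = $284,303.53.
Line duty = $89,238.12 + $284,303.53 = $373,541.65.
Total = $157,914.57 + $373,541.65 = $531,456.22.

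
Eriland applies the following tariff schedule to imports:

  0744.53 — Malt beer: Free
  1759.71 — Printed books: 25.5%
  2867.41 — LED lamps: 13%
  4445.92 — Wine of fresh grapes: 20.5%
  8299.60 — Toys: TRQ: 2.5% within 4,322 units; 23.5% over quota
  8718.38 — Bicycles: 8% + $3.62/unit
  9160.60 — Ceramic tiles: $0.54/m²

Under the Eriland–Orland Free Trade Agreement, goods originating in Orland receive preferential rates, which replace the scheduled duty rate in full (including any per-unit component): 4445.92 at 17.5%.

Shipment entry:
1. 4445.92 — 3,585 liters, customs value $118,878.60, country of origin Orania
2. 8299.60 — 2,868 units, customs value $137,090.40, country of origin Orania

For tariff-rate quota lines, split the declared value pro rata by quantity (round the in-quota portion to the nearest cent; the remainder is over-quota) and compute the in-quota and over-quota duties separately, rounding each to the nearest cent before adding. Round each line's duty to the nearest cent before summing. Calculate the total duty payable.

$27,797.37

Line 1 (4445.92, Orania, 3,585 liters, $118,878.60):
Base rate for 4445.92 is 20.5%.
4445.92 has an FTA preferential rate, but origin Orania is not Orland; base rate stands.
Duty = $118,878.60 × 20.5% = $24,370.11.
Line 2 (8299.60, Orania, 2,868 units, $137,090.40):
Code 8299.60 is under a tariff-rate quota (threshold 4,322 units). Quantity 2,868 units is within the quota, so the in-quota rate 2.5% applies to the full value.
Duty = $137,090.40 × 2.5% = $3,427.26.
Total = $24,370.11 + $3,427.26 = $27,797.37.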